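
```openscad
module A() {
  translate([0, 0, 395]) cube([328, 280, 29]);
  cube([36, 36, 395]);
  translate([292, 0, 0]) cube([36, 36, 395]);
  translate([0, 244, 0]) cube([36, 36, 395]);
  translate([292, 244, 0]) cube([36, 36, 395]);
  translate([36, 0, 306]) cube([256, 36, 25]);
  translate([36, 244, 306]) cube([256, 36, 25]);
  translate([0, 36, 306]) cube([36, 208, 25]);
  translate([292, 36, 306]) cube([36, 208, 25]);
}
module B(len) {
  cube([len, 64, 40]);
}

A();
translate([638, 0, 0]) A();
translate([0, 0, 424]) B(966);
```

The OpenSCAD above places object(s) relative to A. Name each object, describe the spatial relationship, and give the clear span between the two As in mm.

A is a stool. B is a beam. A beam spans the tops of two stools. The clear span between the two stools is 310 mm.

Second stool starts at x = 638; first ends at x = 328; clear span = 638 − 328 = 310 mm.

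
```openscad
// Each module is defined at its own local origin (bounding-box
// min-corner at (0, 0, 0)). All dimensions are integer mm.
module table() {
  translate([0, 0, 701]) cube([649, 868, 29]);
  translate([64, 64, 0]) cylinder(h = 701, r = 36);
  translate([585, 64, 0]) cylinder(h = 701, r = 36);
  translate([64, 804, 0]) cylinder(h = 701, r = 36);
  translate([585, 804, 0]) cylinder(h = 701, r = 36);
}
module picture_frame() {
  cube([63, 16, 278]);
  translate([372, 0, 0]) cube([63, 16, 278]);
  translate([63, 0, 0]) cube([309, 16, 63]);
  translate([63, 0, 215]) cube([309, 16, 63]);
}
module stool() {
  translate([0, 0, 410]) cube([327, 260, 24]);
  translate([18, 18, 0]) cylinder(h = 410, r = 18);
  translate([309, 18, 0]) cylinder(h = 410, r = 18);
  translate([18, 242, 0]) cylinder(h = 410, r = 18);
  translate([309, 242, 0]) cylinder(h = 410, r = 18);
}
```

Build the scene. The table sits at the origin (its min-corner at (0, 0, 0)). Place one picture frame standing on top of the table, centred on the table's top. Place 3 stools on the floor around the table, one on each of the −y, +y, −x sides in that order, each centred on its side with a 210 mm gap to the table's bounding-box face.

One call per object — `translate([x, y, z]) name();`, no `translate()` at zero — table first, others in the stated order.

table();
translate([107, 426, 730]) picture_frame();
translate([161, -470, 0]) stool();
translate([161, 1078, 0]) stool();
translate([-537, 304, 0]) stool();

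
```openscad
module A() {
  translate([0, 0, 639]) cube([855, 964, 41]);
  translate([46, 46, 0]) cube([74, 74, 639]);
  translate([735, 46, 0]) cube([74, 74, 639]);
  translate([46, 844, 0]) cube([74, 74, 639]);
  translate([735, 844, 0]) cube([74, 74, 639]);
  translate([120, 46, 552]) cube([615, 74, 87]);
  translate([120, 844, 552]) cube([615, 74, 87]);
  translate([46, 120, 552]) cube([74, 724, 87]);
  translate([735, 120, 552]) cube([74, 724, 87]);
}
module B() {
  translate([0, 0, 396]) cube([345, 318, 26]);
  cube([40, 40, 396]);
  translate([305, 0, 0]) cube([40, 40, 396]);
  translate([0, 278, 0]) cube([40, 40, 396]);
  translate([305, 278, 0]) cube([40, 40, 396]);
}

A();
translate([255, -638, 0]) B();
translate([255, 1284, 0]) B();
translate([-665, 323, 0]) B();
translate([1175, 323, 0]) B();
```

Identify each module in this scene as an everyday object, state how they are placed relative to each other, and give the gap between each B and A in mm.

Each stool's nearest face is 320 mm from the table's bounding box.

A is a table. B is a stool. Four stools sit around the table at the −y, +y, −x, +x sides. The gap between each stool and the table is 320 mm.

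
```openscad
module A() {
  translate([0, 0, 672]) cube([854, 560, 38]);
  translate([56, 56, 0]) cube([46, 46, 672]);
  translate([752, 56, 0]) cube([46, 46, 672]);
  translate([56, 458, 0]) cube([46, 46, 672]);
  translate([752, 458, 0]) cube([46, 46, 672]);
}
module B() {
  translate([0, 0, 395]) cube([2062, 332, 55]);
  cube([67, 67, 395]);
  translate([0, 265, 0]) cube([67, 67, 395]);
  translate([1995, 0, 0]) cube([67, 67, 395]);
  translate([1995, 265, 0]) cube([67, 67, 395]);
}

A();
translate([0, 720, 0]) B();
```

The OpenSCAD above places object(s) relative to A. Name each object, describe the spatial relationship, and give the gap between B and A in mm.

A is a table. B is a bench. The bench is on the floor beside the table on its +y side. The gap between the bench and the table is 160 mm.

The bench's nearest face is 160 mm from the table's +y face.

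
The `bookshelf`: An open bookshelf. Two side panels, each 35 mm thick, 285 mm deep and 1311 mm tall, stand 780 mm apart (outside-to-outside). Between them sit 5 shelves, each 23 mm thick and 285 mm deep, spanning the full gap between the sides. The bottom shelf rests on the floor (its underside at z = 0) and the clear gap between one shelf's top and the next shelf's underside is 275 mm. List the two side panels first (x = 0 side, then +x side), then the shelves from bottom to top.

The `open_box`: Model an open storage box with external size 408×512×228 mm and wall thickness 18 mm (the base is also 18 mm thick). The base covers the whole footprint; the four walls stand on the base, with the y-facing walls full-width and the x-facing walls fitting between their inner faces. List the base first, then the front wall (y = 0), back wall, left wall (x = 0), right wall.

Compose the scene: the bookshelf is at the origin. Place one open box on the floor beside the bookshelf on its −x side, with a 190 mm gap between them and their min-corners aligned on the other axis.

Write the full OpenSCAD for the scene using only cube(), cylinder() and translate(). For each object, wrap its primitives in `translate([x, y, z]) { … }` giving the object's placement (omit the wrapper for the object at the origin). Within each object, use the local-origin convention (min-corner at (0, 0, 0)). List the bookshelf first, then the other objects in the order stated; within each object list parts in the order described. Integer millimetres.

cube([35, 285, 1311]);
translate([745, 0, 0]) cube([35, 285, 1311]);
translate([35, 0, 0]) cube([710, 285, 23]);
translate([35, 0, 298]) cube([710, 285, 23]);
translate([35, 0, 596]) cube([710, 285, 23]);
translate([35, 0, 894]) cube([710, 285, 23]);
translate([35, 0, 1192]) cube([710, 285, 23]);
translate([-598, 0, 0]) {
  cube([408, 512, 18]);
  translate([0, 0, 18]) cube([408, 18, 210]);
  translate([0, 494, 18]) cube([408, 18, 210]);
  translate([0, 18, 18]) cube([18, 476, 210]);
  translate([390, 18, 18]) cube([18, 476, 210]);
}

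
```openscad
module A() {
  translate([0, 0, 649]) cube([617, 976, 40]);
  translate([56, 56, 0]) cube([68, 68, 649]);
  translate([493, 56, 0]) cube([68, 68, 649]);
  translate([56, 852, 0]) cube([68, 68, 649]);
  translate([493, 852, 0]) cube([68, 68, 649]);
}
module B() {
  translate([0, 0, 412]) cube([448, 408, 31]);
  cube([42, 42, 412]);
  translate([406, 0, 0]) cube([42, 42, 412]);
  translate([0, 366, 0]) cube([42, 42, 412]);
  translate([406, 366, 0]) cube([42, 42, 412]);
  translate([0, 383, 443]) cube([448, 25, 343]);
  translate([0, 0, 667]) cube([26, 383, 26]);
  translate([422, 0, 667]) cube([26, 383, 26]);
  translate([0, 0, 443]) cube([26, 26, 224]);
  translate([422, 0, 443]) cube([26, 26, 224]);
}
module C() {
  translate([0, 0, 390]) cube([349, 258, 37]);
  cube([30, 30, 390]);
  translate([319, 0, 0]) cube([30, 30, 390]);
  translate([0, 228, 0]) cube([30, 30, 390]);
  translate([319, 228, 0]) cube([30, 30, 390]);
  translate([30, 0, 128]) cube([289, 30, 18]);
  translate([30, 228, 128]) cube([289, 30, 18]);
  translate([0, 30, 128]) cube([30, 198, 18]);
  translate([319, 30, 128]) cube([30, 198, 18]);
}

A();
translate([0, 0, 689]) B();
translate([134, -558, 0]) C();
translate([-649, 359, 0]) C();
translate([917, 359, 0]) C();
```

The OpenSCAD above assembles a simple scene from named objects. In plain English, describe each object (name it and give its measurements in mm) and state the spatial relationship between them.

A is a table: top 617 mm (x) × 976 mm (y), 40 mm thick, upper face at z = 689 mm, on four 68×68 mm square legs, each inset 56 mm from the nearest pair of top edges, running from z = 0 to the bottom of the top.

B is a chair: 448×408 mm seat, 31 mm thick, top at z = 443 mm, on four 42 mm square corner legs flush with the seat edges. A 25 mm thick backrest slab spans the full seat width, extending 343 mm above the seat top, its back face flush with the seat's +y edge. Two armrests of 26×26 mm section run along each side from the seat's front edge to the front of the backrest, top faces 250 mm above the seat top and outer faces flush with the seat's x-edges; a 26×26 mm post under the front of each armrest stands on the seat at the front corner.

C is a four-legged stool. The seat is 349×258 mm, 37 mm thick, top at z = 427 mm. It stands on four square legs, each 30×30 mm in cross-section, from z = 0 to the seat underside, each flush with a corner of the seat. Four stretchers, 30 mm wide and 18 mm tall, connect adjacent legs with their undersides at z = 128 mm, each running between the inner faces of the legs it joins and aligned with the legs' outer faces on the other axis.

The chair is on top of the table. Three stools sit around the table at the −y, −x, +x sides.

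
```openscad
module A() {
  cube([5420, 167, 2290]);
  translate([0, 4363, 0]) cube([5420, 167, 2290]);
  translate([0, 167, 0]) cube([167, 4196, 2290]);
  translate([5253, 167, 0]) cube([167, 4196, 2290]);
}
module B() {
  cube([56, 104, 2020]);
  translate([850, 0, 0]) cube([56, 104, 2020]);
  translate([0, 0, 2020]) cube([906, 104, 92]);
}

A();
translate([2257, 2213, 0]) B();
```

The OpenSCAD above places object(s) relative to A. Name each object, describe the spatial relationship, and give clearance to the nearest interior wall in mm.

A is a house frame. B is a door frame. The door frame sits inside the house frame, centred. The clearance to the nearest interior wall is 2046 mm.

Clearances: x = 2090, y = 2046; minimum 2046 mm.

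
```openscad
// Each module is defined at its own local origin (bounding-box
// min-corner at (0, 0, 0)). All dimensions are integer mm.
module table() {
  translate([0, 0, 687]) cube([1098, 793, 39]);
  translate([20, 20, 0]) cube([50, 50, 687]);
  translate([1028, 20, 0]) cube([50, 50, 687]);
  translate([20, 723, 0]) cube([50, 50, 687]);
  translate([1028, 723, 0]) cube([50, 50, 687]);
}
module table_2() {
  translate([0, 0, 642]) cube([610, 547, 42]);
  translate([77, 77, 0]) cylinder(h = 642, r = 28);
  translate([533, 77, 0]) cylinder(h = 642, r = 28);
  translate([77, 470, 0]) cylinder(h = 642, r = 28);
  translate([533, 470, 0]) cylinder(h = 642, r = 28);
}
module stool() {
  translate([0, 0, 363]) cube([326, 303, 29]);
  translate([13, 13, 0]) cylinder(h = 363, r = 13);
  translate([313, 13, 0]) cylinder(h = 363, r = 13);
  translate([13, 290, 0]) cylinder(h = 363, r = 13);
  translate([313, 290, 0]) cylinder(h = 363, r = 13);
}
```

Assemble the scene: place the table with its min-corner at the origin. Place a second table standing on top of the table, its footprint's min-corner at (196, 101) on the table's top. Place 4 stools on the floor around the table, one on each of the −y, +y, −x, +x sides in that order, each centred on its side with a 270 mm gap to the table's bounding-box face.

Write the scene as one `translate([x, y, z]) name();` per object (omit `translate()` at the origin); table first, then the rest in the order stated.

table();
translate([196, 101, 726]) table_2();
translate([386, -573, 0]) stool();
translate([386, 1063, 0]) stool();
translate([-596, 245, 0]) stool();
translate([1368, 245, 0]) stool();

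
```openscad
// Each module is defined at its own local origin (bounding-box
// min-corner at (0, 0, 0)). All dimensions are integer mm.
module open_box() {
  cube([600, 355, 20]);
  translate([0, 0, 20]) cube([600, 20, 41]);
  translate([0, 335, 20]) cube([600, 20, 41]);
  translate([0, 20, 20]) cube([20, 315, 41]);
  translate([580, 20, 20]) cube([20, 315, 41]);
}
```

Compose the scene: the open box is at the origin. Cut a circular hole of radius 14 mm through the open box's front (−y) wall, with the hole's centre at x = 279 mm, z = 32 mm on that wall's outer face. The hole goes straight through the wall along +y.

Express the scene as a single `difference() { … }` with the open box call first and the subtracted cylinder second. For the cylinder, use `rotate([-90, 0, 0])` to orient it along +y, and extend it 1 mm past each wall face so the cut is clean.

difference() {
  open_box();
  translate([279, -1, 32]) rotate([-90, 0, 0]) cylinder(h = 22, r = 14);
}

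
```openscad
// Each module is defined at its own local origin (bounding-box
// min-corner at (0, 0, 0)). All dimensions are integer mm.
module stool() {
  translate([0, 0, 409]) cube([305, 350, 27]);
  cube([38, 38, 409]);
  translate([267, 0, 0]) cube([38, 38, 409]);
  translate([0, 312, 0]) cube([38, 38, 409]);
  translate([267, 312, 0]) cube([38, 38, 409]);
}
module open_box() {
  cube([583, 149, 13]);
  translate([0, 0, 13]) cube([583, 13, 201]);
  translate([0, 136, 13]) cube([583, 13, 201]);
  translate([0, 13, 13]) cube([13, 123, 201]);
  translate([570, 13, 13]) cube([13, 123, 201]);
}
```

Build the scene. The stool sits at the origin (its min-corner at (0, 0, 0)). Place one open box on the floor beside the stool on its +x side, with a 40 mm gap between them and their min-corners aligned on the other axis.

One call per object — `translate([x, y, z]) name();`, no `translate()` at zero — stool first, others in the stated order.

stool();
translate([345, 0, 0]) open_box();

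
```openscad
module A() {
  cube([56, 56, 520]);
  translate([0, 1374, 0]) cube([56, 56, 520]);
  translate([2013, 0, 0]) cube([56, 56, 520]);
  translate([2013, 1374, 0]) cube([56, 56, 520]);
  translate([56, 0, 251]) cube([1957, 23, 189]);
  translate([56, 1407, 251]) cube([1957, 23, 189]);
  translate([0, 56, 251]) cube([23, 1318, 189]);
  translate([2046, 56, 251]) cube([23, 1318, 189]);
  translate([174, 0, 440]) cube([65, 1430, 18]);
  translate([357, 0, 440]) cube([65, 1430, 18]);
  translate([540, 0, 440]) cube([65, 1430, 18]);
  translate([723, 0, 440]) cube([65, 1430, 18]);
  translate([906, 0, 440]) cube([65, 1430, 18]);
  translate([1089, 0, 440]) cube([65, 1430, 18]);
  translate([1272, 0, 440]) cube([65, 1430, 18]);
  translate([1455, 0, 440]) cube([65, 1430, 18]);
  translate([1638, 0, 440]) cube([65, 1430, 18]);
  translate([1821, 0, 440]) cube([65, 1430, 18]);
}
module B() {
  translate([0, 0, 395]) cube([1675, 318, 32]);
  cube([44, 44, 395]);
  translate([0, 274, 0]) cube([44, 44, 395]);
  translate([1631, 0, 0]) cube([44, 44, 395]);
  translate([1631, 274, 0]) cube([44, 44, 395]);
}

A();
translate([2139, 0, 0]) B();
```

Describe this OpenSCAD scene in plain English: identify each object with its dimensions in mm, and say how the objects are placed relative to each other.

A is a bed frame 2069 mm long (x) by 1430 mm wide (y). Four 56×56 mm corner posts, 520 mm tall, at the corners of the footprint. Four rails of 23 mm thickness and 189 mm height run between adjacent posts with their undersides at z = 251 mm, their outer faces flush with the outside of the frame (the two x-running rails run between the posts' inner faces; the two y-running rails run between the posts' inner faces). 10 slats, each 65 mm wide (x) and 18 mm thick, lie across the top of the two x-running rails, running the full 1430 mm width of the frame in y; the slats are evenly spaced along x between the inner faces of the end posts with equal gaps (rounded down to the nearest mm) at the −x end and between each pair — any rounding remainder accumulates at the +x end.

B is a bench: a 1675×318 mm seat slab, 32 mm thick, top at z = 427 mm, on four 44×44 mm square legs flush with the seat corners and standing on z = 0.

The bench is on the floor beside the bed frame on its +x side.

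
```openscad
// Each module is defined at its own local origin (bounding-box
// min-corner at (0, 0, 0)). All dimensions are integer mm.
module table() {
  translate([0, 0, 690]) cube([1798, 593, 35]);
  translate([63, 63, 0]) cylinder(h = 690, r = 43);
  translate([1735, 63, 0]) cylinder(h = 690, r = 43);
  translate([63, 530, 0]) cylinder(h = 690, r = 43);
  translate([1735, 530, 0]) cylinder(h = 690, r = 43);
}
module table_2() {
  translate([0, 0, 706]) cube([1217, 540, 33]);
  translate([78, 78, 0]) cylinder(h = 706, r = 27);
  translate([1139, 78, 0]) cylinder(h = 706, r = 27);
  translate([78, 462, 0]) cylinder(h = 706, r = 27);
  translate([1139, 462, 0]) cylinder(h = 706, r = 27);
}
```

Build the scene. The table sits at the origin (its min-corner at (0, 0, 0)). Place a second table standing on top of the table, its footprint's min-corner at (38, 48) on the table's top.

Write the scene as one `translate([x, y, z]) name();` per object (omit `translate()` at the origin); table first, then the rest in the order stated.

table();
translate([38, 48, 725]) table_2();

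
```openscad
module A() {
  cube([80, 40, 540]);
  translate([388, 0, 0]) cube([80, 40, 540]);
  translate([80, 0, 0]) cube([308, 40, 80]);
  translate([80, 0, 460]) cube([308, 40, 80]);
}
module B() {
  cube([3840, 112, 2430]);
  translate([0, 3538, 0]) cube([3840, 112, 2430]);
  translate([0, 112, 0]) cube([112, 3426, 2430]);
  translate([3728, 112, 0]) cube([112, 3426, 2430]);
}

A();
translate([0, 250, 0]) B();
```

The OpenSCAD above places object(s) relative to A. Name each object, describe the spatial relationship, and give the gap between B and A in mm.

The house frame's nearest face is 210 mm from the picture frame's +y face.

A is a picture frame. B is a house frame. The house frame is on the floor beside the picture frame on its +y side. The gap between the house frame and the picture frame is 210 mm.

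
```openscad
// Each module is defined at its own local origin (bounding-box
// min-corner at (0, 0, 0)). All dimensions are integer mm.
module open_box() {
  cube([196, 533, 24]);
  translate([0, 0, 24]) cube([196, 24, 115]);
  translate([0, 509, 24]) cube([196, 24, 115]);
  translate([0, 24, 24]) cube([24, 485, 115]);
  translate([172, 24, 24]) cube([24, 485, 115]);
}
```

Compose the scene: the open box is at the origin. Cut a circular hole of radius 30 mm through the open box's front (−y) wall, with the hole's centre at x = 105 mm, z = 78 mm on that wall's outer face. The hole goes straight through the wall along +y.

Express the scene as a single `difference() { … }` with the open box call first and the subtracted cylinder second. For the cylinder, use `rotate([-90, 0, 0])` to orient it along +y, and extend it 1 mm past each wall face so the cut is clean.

difference() {
  open_box();
  translate([105, -1, 78]) rotate([-90, 0, 0]) cylinder(h = 26, r = 30);
}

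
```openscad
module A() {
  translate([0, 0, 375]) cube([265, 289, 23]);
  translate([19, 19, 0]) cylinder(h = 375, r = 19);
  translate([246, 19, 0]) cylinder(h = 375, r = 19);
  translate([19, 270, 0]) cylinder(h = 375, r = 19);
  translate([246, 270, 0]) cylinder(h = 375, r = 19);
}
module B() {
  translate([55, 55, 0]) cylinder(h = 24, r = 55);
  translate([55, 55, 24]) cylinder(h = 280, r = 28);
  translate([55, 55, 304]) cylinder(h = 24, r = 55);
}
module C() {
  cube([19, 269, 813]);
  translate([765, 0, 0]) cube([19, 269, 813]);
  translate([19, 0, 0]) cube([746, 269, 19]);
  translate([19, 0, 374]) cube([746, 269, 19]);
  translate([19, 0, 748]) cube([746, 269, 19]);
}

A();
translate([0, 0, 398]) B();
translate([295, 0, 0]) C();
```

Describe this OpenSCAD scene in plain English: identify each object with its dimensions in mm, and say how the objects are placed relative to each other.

A is a four-legged stool. The seat is a 265×289×23 mm slab whose top surface is at z = 398 mm; four round legs, each 38 mm in diameter, run from the floor (z = 0) to the underside of the seat, each leg's axis is inset half a diameter from the nearest pair of seat edges (so the leg's bounding box is flush with the corner).

B is a spool: two coaxial disc flanges of radius 55 mm and thickness 24 mm, joined by a core cylinder of radius 28 mm and height 280 mm. The lower flange rests on z = 0 and the three cylinders share a vertical axis.

C is an open bookshelf. Two side panels, each 19 mm thick, 269 mm deep and 813 mm tall, stand 784 mm apart (outside-to-outside). Between them sit 3 shelves, each 19 mm thick and 269 mm deep, spanning the full gap between the sides. The bottom shelf rests on the floor (its underside at z = 0) and the clear gap between one shelf's top and the next shelf's underside is 355 mm.

The spool is on top of the stool. The bookshelf is on the floor beside the stool on its +x side.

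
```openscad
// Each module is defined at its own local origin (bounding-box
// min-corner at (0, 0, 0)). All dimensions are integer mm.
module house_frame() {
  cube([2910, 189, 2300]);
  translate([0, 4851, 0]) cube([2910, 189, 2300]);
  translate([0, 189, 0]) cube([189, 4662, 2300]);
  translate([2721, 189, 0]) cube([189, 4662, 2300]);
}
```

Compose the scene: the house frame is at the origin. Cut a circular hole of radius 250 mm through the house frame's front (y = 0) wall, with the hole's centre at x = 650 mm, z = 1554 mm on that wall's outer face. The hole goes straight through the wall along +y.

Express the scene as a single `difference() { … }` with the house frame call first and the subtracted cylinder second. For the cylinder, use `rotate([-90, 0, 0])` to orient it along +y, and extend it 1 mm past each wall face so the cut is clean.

difference() {
  house_frame();
  translate([650, -1, 1554]) rotate([-90, 0, 0]) cylinder(h = 191, r = 250);
}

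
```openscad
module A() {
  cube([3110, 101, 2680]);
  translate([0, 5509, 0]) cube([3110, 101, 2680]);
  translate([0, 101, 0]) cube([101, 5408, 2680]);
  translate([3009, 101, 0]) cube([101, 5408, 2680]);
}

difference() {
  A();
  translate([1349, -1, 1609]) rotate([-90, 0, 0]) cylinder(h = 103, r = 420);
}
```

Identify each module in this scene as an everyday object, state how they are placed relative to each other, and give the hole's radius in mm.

A is a house frame. The house frame has a circular hole through its front wall. The hole's radius is 420 mm.

The subtracted cylinder has r = 420 mm.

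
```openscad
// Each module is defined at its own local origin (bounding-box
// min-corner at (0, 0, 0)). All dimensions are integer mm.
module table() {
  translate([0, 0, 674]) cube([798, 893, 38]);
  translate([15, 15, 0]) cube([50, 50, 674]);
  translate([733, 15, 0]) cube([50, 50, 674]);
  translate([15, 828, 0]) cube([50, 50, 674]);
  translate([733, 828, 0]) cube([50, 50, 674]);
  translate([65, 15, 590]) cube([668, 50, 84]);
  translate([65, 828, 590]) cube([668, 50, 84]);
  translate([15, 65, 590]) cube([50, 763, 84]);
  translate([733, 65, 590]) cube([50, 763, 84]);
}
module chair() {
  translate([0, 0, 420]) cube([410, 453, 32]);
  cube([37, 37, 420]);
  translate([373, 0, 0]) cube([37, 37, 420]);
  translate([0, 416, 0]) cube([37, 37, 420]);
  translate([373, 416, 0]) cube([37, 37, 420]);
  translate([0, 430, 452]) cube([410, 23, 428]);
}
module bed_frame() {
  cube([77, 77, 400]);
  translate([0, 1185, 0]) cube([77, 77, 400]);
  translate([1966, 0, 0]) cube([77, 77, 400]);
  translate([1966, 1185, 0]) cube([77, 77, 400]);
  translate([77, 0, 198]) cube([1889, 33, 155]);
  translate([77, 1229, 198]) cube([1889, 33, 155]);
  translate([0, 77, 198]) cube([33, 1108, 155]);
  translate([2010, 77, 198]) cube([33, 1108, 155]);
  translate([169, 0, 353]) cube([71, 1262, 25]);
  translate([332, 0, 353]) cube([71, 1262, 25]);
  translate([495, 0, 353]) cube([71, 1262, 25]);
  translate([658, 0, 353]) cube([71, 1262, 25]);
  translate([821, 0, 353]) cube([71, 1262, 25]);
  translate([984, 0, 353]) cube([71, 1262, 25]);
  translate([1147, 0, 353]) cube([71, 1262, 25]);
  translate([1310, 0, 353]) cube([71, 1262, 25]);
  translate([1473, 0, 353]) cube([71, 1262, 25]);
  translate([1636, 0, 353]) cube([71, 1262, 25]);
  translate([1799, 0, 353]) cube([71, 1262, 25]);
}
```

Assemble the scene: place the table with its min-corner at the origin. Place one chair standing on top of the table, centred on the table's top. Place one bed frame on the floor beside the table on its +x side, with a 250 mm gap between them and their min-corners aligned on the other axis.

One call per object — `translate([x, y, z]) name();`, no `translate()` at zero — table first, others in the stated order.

table();
translate([194, 220, 712]) chair();
translate([1048, 0, 0]) bed_frame();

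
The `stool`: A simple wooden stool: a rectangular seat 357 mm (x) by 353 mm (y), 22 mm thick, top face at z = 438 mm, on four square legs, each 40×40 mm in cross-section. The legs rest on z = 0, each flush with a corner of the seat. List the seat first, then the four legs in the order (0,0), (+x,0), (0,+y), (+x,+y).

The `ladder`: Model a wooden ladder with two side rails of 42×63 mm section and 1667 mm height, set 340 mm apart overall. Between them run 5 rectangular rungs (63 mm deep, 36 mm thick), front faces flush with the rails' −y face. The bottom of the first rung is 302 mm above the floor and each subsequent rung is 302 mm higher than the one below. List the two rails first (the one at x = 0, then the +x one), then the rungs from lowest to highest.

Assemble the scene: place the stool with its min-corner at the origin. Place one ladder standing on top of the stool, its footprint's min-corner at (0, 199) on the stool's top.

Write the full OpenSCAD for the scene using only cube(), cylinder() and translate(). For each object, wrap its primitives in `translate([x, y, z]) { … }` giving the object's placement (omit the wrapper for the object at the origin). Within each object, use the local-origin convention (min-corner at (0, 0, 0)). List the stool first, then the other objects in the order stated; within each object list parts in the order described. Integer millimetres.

translate([0, 0, 416]) cube([357, 353, 22]);
cube([40, 40, 416]);
translate([317, 0, 0]) cube([40, 40, 416]);
translate([0, 313, 0]) cube([40, 40, 416]);
translate([317, 313, 0]) cube([40, 40, 416]);
translate([0, 199, 438]) {
  cube([42, 63, 1667]);
  translate([298, 0, 0]) cube([42, 63, 1667]);
  translate([42, 0, 302]) cube([256, 63, 36]);
  translate([42, 0, 604]) cube([256, 63, 36]);
  translate([42, 0, 906]) cube([256, 63, 36]);
  translate([42, 0, 1208]) cube([256, 63, 36]);
  translate([42, 0, 1510]) cube([256, 63, 36]);
}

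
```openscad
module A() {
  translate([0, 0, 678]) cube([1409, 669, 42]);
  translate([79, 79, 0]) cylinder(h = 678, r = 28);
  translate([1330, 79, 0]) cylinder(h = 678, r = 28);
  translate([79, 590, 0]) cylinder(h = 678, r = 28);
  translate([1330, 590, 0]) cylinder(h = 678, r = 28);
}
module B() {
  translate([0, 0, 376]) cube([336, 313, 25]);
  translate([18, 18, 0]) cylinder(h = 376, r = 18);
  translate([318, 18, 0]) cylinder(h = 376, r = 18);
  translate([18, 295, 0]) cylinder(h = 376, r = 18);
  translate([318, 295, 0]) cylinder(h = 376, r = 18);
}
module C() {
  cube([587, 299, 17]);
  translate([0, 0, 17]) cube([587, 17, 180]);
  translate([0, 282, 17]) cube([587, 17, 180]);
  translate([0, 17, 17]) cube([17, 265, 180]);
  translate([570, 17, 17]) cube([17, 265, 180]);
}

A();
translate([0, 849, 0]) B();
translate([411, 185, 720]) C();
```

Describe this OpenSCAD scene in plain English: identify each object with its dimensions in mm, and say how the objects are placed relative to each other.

A is a rectangular dining table. The top is 1409×669×42 mm with its upper surface at z = 720 mm. It stands on four round legs of 56 mm diameter, each leg's bounding box inset 51 mm from the nearest pair of top edges, running from the floor to the underside of the top.

B is a simple wooden stool: a rectangular seat 336 mm (x) by 313 mm (y), 25 mm thick, top face at z = 401 mm, on four round legs, each 36 mm in diameter. The legs rest on z = 0, each leg's axis is inset half a diameter from the nearest pair of seat edges (so the leg's bounding box is flush with the corner).

C is an open storage box with external size 587×299×197 mm and wall thickness 17 mm (the base is also 17 mm thick). The base covers the whole footprint; the four walls stand on the base, with the y-facing walls full-width and the x-facing walls fitting between their inner faces.

The stool is on the floor beside the table on its +y side. The open box is on top of the table, centred.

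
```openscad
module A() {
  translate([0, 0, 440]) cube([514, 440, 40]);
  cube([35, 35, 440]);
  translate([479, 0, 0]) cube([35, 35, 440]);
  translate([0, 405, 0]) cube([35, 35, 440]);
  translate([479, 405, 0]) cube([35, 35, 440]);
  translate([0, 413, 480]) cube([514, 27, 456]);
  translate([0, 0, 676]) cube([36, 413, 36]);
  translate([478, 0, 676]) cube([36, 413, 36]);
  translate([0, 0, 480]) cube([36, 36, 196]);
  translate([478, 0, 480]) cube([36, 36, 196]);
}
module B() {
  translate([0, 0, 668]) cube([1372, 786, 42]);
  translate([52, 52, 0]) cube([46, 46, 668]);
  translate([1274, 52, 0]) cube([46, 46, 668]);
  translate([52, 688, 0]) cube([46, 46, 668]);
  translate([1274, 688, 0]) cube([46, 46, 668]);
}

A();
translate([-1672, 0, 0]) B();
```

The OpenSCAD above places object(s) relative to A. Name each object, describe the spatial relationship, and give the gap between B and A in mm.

A is a chair. B is a table. The table is on the floor beside the chair on its −x side. The gap between the table and the chair is 300 mm.

The table's nearest face is 300 mm from the chair's −x face.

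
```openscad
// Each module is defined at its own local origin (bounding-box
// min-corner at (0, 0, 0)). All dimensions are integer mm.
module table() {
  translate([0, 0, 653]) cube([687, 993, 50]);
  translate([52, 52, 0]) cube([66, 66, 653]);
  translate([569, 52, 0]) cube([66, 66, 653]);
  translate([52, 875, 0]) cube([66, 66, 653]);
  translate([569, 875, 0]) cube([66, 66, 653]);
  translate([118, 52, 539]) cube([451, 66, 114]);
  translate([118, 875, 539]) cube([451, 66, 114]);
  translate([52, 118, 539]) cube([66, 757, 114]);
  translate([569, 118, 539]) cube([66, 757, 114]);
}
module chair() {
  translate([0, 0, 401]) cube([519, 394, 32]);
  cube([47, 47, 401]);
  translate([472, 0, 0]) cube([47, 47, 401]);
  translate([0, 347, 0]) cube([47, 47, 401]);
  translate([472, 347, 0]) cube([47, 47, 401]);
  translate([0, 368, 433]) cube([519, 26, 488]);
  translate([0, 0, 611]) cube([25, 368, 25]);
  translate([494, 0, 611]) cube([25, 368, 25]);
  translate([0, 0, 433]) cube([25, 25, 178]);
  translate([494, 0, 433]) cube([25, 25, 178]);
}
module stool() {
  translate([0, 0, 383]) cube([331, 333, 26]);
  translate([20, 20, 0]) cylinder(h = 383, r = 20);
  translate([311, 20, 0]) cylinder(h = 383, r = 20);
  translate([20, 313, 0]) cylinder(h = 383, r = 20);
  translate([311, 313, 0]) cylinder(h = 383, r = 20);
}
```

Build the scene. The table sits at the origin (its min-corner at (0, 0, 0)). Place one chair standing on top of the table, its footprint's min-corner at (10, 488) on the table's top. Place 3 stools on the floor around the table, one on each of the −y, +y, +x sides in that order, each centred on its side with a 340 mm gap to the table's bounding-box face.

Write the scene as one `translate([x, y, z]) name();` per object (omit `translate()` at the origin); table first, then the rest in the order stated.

table();
translate([10, 488, 703]) chair();
translate([178, -673, 0]) stool();
translate([178, 1333, 0]) stool();
translate([1027, 330, 0]) stool();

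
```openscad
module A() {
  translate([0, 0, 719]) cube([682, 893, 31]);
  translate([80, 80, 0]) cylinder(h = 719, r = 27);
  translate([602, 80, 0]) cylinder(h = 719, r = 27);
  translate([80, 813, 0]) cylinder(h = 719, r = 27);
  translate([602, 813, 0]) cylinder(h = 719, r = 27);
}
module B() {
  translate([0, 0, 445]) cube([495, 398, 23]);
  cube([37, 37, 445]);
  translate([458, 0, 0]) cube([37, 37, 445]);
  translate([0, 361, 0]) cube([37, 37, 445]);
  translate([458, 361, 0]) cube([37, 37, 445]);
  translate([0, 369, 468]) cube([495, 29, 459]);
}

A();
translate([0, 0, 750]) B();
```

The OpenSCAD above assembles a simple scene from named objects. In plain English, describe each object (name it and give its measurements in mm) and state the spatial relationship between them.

A is a table with a 682×893 mm rectangular top, 31 mm thick, top surface at z = 750 mm, supported by four round legs of 54 mm diameter, each leg's bounding box inset 53 mm from the nearest pair of top edges, running from the floor.

B is a chair: 495×398 mm seat, 23 mm thick, top at z = 468 mm, on four 37 mm square corner legs flush with the seat edges. A 29 mm thick backrest slab spans the full seat width, extending 459 mm above the seat top, its back face flush with the seat's +y edge.

The chair is on top of the table.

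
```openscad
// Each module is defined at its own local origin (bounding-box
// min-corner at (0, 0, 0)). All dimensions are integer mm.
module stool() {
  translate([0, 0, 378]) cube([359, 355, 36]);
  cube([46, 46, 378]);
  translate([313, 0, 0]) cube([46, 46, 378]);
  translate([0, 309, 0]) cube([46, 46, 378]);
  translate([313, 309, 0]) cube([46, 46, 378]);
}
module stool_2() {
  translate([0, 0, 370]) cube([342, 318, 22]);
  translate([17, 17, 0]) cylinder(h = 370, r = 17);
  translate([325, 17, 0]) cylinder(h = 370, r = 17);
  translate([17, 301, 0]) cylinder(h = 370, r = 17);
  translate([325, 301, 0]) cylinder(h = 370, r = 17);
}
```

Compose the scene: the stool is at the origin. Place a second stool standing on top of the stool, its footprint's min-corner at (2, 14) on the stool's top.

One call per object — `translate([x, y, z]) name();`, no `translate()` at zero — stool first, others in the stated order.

stool();
translate([2, 14, 414]) stool_2();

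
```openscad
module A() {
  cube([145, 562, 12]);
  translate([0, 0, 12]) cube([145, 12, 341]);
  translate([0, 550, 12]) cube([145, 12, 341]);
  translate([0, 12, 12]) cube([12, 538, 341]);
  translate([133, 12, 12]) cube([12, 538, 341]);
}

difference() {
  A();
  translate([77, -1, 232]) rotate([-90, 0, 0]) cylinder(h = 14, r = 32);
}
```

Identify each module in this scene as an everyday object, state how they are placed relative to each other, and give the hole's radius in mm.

The subtracted cylinder has r = 32 mm.

A is an open box. The open box has a circular hole through its front wall. The hole's radius is 32 mm.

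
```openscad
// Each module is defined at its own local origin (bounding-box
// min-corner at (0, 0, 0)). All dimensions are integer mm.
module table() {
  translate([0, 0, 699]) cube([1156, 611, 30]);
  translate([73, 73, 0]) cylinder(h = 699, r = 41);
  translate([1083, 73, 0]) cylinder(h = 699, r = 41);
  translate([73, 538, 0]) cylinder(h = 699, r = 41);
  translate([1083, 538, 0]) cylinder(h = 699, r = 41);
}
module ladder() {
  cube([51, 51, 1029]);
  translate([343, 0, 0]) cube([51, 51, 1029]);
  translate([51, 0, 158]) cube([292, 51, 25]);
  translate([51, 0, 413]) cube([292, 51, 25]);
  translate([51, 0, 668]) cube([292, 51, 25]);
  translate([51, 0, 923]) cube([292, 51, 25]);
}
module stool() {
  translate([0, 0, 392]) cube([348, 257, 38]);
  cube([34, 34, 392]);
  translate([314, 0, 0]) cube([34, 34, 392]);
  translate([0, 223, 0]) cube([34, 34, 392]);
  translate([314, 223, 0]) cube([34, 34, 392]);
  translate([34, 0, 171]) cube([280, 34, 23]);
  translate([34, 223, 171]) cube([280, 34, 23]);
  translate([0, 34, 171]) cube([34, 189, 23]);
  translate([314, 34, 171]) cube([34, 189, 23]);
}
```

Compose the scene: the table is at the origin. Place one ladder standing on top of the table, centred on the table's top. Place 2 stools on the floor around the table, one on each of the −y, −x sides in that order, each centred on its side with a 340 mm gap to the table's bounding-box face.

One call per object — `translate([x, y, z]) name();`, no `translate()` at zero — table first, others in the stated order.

table();
translate([381, 280, 729]) ladder();
translate([404, -597, 0]) stool();
translate([-688, 177, 0]) stool();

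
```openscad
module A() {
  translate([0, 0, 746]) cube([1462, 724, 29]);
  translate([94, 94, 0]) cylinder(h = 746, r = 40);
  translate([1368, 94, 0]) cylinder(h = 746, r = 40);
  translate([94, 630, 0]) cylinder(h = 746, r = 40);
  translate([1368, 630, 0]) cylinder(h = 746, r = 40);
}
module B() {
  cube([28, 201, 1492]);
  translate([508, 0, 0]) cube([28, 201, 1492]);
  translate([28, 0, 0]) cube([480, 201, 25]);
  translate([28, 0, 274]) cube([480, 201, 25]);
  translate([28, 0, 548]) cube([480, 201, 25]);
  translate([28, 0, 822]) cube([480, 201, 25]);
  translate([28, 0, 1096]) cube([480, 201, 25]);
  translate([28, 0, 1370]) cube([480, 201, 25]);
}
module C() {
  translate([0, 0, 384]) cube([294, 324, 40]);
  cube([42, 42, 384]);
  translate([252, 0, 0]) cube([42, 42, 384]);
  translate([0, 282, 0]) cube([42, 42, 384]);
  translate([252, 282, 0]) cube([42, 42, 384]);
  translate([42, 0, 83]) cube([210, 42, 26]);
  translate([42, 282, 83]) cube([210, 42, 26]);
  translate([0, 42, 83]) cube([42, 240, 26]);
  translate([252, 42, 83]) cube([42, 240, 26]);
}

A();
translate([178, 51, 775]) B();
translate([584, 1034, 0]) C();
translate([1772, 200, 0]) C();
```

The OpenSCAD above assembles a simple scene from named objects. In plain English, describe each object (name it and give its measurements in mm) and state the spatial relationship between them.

A is a table with a 1462×724 mm rectangular top, 29 mm thick, top surface at z = 775 mm, supported by four round legs of 80 mm diameter, each leg's bounding box inset 54 mm from the nearest pair of top edges, running from the floor.

B is an open bookshelf. Two side panels, each 28 mm thick, 201 mm deep and 1492 mm tall, stand 536 mm apart (outside-to-outside). Between them sit 6 shelves, each 25 mm thick and 201 mm deep, spanning the full gap between the sides. The bottom shelf rests on the floor (its underside at z = 0) and the clear gap between one shelf's top and the next shelf's underside is 249 mm.

C is a four-legged stool. The seat is a 294×324×40 mm slab whose top surface is at z = 424 mm; four square legs, each 42×42 mm in cross-section, run from the floor (z = 0) to the underside of the seat, each flush with a corner of the seat. Four stretchers, 42 mm wide and 26 mm tall, connect adjacent legs with their undersides at z = 83 mm, each running between the inner faces of the legs it joins and aligned with the legs' outer faces on the other axis.

The bookshelf is on top of the table. Two stools sit around the table at the +y, +x sides.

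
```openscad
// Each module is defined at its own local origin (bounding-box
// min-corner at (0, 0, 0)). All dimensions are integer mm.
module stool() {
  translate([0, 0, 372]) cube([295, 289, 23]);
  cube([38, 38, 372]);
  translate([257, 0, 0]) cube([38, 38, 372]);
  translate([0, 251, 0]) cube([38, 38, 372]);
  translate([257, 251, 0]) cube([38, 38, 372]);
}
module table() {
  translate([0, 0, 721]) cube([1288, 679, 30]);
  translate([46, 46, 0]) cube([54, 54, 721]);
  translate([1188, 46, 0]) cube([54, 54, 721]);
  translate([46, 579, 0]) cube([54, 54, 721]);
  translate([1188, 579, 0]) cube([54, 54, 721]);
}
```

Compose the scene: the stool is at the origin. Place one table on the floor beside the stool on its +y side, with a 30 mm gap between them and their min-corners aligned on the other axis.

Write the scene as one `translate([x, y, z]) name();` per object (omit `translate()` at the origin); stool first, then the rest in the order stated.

stool();
translate([0, 319, 0]) table();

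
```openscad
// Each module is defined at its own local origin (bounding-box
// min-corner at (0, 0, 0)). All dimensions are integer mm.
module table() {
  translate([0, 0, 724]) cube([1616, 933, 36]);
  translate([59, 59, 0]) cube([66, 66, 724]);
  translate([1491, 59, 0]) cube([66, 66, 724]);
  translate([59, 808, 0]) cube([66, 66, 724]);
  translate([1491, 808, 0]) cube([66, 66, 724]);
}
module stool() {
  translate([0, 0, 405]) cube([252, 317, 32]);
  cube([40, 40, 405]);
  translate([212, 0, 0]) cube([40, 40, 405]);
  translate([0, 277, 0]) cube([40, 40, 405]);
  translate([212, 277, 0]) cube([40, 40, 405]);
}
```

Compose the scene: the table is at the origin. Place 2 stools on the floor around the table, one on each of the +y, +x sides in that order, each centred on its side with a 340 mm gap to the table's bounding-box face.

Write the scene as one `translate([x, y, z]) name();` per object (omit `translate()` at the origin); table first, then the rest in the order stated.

table();
translate([682, 1273, 0]) stool();
translate([1956, 308, 0]) stool();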